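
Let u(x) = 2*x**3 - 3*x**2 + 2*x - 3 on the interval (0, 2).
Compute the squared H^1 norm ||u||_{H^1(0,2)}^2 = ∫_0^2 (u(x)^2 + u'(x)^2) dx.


||u||_{H^1}^2 = 7666/105

The H^1 norm (squared) on an interval (0, L) is
  ||u||_{H^1}^2 = ∫_0^L u(x)^2 dx + ∫_0^L u'(x)^2 dx.
Compute u'(x) = 6*x**2 - 6*x + 2.
Then u(x)^2 = 4*x**6 - 12*x**5 + 17*x**4 - 24*x**3 + 22*x**2 - 12*x + 9 and u'(x)^2 = 36*x**4 - 72*x**3 + 60*x**2 - 24*x + 4.
Integrate each monomial from 0 to 2 using ∫_0^2 c·x^n dx = c·2^(n+1)/(n+1):
  ∫_0^2 u(x)^2 dx = ∫_0^2 (4*x^6 - 12*x^5 + 17*x^4 - 24*x^3 + 22*x^2 - 12*x + 9) dx. Term by term:
    ∫_0^2 4*x^6 dx = 512/7;  ∫_0^2 -12*x^5 dx = -128;  ∫_0^2 17*x^4 dx = 544/5;
    ∫_0^2 -24*x^3 dx = -96;  ∫_0^2 22*x^2 dx = 176/3;  ∫_0^2 -12*x dx = -24;
    ∫_0^2 9 dx = 18.
  Sum: 512/7 − 128 + 544/5 − 96 + 176/3 − 24 + 18 = 1114/105.
  ∫_0^2 u'(x)^2 dx = ∫_0^2 (36*x^4 - 72*x^3 + 60*x^2 - 24*x + 4) dx. Term by term:
    ∫_0^2 36*x^4 dx = 1152/5;  ∫_0^2 -72*x^3 dx = -288;  ∫_0^2 60*x^2 dx = 160;
    ∫_0^2 -24*x dx = -48;  ∫_0^2 4 dx = 8.
  Sum: 1152/5 − 288 + 160 − 48 + 8 = 312/5.
Adding: ||u||_{H^1}^2 = 1114/105 + 312/5 = 7666/105.


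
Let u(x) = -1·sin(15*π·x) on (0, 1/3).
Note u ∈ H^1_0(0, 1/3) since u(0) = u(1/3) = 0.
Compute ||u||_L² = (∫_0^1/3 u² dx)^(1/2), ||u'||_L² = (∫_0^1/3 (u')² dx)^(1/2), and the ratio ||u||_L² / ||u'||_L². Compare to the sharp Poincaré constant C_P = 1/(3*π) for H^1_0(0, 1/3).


||u||_L² / ||u'||_L² = 1/(15*π) < C_P = 1/(3*π).

u(x) = -1·sin(15*π·x), so u'(x) = -15*π*cos(15*π*x).
Writing u(x) = A·sin(kπx/L) with A = -1 and k = 5, use ∫_0^L sin²(kπx/L) dx = L/2 and ∫_0^L cos²(kπx/L) dx = L/2.
u² = 1·sin²(15*π·x) and (u')² = 225*π^2·cos²(15*π·x), and each of sin², cos² integrates to L/2 = 1/6 over (0, 1/3).
∫_0^1/3 u² dx = 1/6, so ||u||_L² = sqrt(6)/6.
∫_0^1/3 (u')² dx = 75*π^2/2, so ||u'||_L² = 5*sqrt(6)*π/2.
Ratio ||u||_L² / ||u'||_L² = 1/(15*π).
Sharp Poincaré constant on H^1_0(0, 1/3) is C_P = L/π = 1/(3*π), achieved by sin(3*π·x).
This is the k = 5 harmonic; the ratio L/(kπ) is strictly less than C_P = L/π, consistent with the sharp inequality ||u||_L² ≤ C_P ||u'||_L².


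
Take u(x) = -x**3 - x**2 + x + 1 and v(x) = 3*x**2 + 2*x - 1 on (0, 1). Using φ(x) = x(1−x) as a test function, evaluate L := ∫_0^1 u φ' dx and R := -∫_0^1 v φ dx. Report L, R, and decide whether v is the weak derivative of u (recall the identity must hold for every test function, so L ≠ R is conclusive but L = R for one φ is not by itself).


LHS = 3/20, RHS = -3/20. No, v is not the weak derivative of u.

u(x) = -x**3 - x**2 + x + 1, classical derivative u'(x) = -3*x**2 - 2*x + 1.
φ(x) = x(1−x), so φ'(x) = 1 - 2*x.
Note φ(0) = φ(1) = 0, so the boundary term u·φ vanishes.
LHS = ∫_0^1 u(x) φ'(x) dx = ∫_0^1 (2*x^4 + x^3 - 3*x^2 - x + 1) dx. Term by term:
  ∫_0^1 2*x^4 dx = 2/5;  ∫_0^1 x^3 dx = 1/4;  ∫_0^1 -3*x^2 dx = -1;
  ∫_0^1 -x dx = -1/2;  ∫_0^1 1 dx = 1.
Sum: 2/5 + 1/4 − 1 − 1/2 + 1 = 3/20.
So LHS = 3/20.
∫_0^1 v(x) φ(x) dx = ∫_0^1 (-3*x^4 + x^3 + 3*x^2 - x) dx. Term by term:
  ∫_0^1 -3*x^4 dx = -3/5;  ∫_0^1 x^3 dx = 1/4;  ∫_0^1 3*x^2 dx = 1;
  ∫_0^1 -x dx = -1/2.
Sum: -3/5 + 1/4 + 1 − 1/2 = 3/20.
So RHS = -∫_0^1 v(x) φ(x) dx = -3/20.
LHS − RHS = 3/10 ≠ 0, so the identity fails.
(For a valid weak derivative the identity must hold for EVERY test function, in particular this one. The failure shows v is NOT the weak derivative of u.)
Correct weak derivative would be u'(x) = -3*x**2 - 2*x + 1.


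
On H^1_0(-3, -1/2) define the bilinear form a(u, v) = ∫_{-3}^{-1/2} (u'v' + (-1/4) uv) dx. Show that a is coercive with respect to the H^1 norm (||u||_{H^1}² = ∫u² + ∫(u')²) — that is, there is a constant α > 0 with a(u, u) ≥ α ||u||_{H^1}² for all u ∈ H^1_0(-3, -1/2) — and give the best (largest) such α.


α = (-25 + 16*π^2)/(4*(25 + 4*π^2))

Coercivity of a(·,·) on H^1_0(-3, -1/2) means a(u, u) ≥ α ||u||_{H^1}² for every u ∈ H^1_0.
The interval has length L = 5/2, and Poincaré/coercivity depend only on L. Here a(u, u) = ∫(u')² + (-1/4)·∫u².
Here c = -1/4 < 0 with |c| < (π/L)² = 4*π^2/25, so coercivity still holds. The condition a(u,u) ≥ α||u||_{H^1}² reads (1−α)∫(u')² ≥ (α−c)∫u². Any admissible α is ≤ 1 (rapidly oscillating u have ∫u²/∫(u')² → 0), and α = 1 would force 0 ≥ (1−c)∫u², impossible since c < 1; so 1−α > 0. By the sharp Poincaré inequality on H^1_0 of an interval of length L, ∫(u')² ≥ (π/L)²∫u² with equality for the first sine mode sin(π(x−x₀)/L) (x₀ the left endpoint), so the inequality holds for all u iff (1−α)(π/L)² ≥ α − c, i.e. α ≤ ((π/L)² + c)/((π/L)² + 1) = (1 + c(L/π)²)/(1 + (L/π)²). (Direct route, valid since c ≤ 0: Poincaré gives c∫u² ≥ c(L/π)²∫(u')², so a(u,u) ≥ (1 + c(L/π)²)∫(u')², while ||u||_{H^1}² ≤ (1 + (L/π)²)∫(u')²; dividing yields the same α.) With (π/L)² = 4*π^2/25 and c = -1/4, the largest admissible constant is α = ((π/L)² + c)/((π/L)² + 1).
Simplifying, α = (-25 + 16*π^2)/(4*(25 + 4*π^2)).


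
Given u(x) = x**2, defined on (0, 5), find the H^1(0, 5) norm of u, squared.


||u||_{H^1}^2 = 2375/3

The H^1 norm (squared) on an interval (0, L) is
  ||u||_{H^1}^2 = ∫_0^L u(x)^2 dx + ∫_0^L u'(x)^2 dx.
Compute u'(x) = 2*x.
Then u(x)^2 = x**4 and u'(x)^2 = 4*x**2.
Integrate each monomial from 0 to 5 using ∫_0^5 c·x^n dx = c·5^(n+1)/(n+1):
  ∫_0^5 u(x)^2 dx = ∫_0^5 (x^4) dx. Term by term:
    ∫_0^5 x^4 dx = 625.
  ∫_0^5 u'(x)^2 dx = ∫_0^5 (4*x^2) dx. Term by term:
    ∫_0^5 4*x^2 dx = 500/3.
Adding: ||u||_{H^1}^2 = 625 + 500/3 = 2375/3.


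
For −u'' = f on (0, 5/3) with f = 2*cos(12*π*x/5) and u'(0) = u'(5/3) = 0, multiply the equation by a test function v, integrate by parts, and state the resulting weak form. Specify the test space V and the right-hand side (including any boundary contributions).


V = H^1(0, 5/3) (no boundary constraint on v; u is determined up to an additive constant); weak form: ∫_0^5/3 u'v' dx = ∫_0^5/3 (2*cos(12*π*x/5)) v dx for all v ∈ V.

Multiply both sides by a test function v and integrate from 0 to 5/3:
  ∫_0^5/3 −u''(x) v(x) dx = ∫_0^5/3 f(x) v(x) dx.
Integrate the LHS by parts once:
  ∫_0^5/3 −u'' v dx = −[u'(x) v(x)]_0^5/3 + ∫_0^5/3 u'(x) v'(x) dx.
Thus ∫_0^5/3 u'(x) v'(x) dx = ∫_0^5/3 f(x) v(x) dx + [u'(x) v(x)]_0^5/3.
Choose V so that boundary terms are either known or forced to vanish.
u has homogeneous Neumann: u'(0) = u'(5/3) = 0. So [u' v]_0^5/3 = 0·v(5/3) − 0·v(0) = 0 for any v; take V = H^1(0, 5/3).
Weak formulation: find u (satisfying any essential BC) such that ∫_0^5/3 u'(x) v'(x) dx = ∫_0^5/3 f v dx for all v ∈ V (homogeneous Neumann, so boundary terms vanish).
Substituting f(x) = 2*cos(12*π*x/5), the right-hand side is ∫_0^5/3 (2*cos(12*π*x/5)) v dx.
Compatibility check (pure Neumann): taking v ≡ 1 ∈ V gives 0 = ∫_0^5/3 f dx + (0) − (0), i.e. ∫_0^5/3 f dx must equal u'(0) − u'(5/3) = 0. Indeed ∫_0^5/3 (2*cos(12*π*x/5)) dx = 0, so the data are compatible. The solution is then unique only up to an additive constant (fix it e.g. by requiring ∫_0^5/3 u dx = 0).


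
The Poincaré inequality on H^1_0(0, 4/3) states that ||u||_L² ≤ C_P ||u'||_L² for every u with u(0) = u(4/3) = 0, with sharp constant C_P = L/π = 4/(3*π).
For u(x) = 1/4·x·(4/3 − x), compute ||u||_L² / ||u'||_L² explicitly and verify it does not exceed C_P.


||u||_L² / ||u'||_L² = 2*sqrt(10)/15 < C_P = 4/(3*π).

u(x) = 1/4·x·(4/3 − x), so u'(x) = 1/3 - x/2.
u(x) = 1/4·x·(4/3 − x) vanishes at x = 0 and x = 4/3, so u ∈ H^1_0(0, 4/3). Differentiate via the product rule and integrate the resulting polynomials term by term.
  ∫_0^4/3 u² dx = ∫_0^4/3 (x^4/16 - x^3/6 + x^2/9) dx. Term by term:
    ∫_0^4/3 x^4/16 dx = 64/1215;  ∫_0^4/3 -x^3/6 dx = -32/243;  ∫_0^4/3 x^2/9 dx = 64/729.
  Sum: 64/1215 − 32/243 + 64/729 = 32/3645.
  ∫_0^4/3 (u')² dx = ∫_0^4/3 (x^2/4 - x/3 + 1/9) dx. Term by term:
    ∫_0^4/3 x^2/4 dx = 16/81;  ∫_0^4/3 -x/3 dx = -8/27;  ∫_0^4/3 1/9 dx = 4/27.
  Sum: 16/81 − 8/27 + 4/27 = 4/81.
∫_0^4/3 u² dx = 32/3645, so ||u||_L² = 4*sqrt(10)/135.
∫_0^4/3 (u')² dx = 4/81, so ||u'||_L² = 2/9.
Ratio ||u||_L² / ||u'||_L² = 2*sqrt(10)/15.
Sharp Poincaré constant on H^1_0(0, 4/3) is C_P = L/π = 4/(3*π), achieved by sin(3*π/4·x).
A polynomial bump cannot attain the sharp Poincaré constant (only the first sine eigenfunction does), so the ratio is strictly less than C_P, consistent with ||u||_L² ≤ C_P ||u'||_L².


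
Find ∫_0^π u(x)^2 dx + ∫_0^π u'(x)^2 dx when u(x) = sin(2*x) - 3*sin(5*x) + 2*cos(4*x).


||u||_{H^1(0,π)}^2 = -680/3 + 307*π/2

u'(x) = -8*sin(4*x) + 2*cos(2*x) - 15*cos(5*x).
Expand u² and (u')² and integrate term by term on (0, π), using: for integers n ≥ 1, ∫_0^π sin²(nx) dx = ∫_0^π cos²(nx) dx = π/2; for n ≠ n', ∫_0^π sin(nx)sin(n'x) dx = ∫_0^π cos(nx)cos(n'x) dx = 0; and by product-to-sum, ∫_0^π sin(nx)cos(n'x) dx = ½∫_0^π [sin((n+n')x) + sin((n−n')x)] dx, which is 0 when n+n' is even and 2n/(n²−n'²) when n+n' is odd (it need not vanish on (0, π)).
  u² squared terms: (-3)²·∫sin(5x)² dx = 9·π/2 = 9*π/2;  (2)²·∫cos(4x)² dx = 4·π/2 = 2*π;  (1)²·∫sin(2x)² dx = 1·π/2 = π/2.
  u² cross terms: 2·(-3)·(2)·∫sin(5x)·cos(4x) dx = -12·(10/9) = -40/3;  2·(-3)·(1)·∫sin(5x)·sin(2x) dx = -6·(0) = 0;  2·(2)·(1)·∫cos(4x)·sin(2x) dx = 4·(0) = 0.
  So ∫_0^π u² dx = 9*π/2 + 2*π + π/2 − 40/3 + 0 + 0 = -40/3 + 7*π.
  (u')² squared terms: (-15)²·∫cos(5x)² dx = 225·π/2 = 225*π/2;  (-8)²·∫sin(4x)² dx = 64·π/2 = 32*π;  (2)²·∫cos(2x)² dx = 4·π/2 = 2*π.
  (u')² cross terms: 2·(-15)·(-8)·∫cos(5x)·sin(4x) dx = 240·(-8/9) = -640/3;  2·(-15)·(2)·∫cos(5x)·cos(2x) dx = -60·(0) = 0;  2·(-8)·(2)·∫sin(4x)·cos(2x) dx = -32·(0) = 0.
  So ∫_0^π (u')² dx = 225*π/2 + 32*π + 2*π − 640/3 + 0 + 0 = -640/3 + 293*π/2.
||u||_{H^1}^2 = (-40/3 + 7*π) + (-640/3 + 293*π/2) = -680/3 + 307*π/2.


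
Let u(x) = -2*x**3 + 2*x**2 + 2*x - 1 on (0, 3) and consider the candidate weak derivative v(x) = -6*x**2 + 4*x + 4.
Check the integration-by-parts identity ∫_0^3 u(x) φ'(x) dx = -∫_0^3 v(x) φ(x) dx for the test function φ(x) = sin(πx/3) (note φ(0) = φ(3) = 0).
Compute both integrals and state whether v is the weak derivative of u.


LHS = -648/π^3 + 114/π, RHS = -648/π^3 + 102/π. No, v is not the weak derivative of u.

u(x) = -2*x**3 + 2*x**2 + 2*x - 1, classical derivative u'(x) = -6*x**2 + 4*x + 2.
φ(x) = sin(πx/3), so φ'(x) = π*cos(π*x/3)/3.
Note φ(0) = φ(3) = 0, so the boundary term u·φ vanishes.
LHS = ∫_0^3 u(x) φ'(x) dx = ∫_0^3 (-2*π*x^3*cos(π*x/3)/3 + 2*π*x^2*cos(π*x/3)/3 + 2*π*x*cos(π*x/3)/3 - π*cos(π*x/3)/3) dx. Term by term:
  ∫_0^3 -π*cos(π*x/3)/3 dx = 0;  ∫_0^3 -2*π*x^3*cos(π*x/3)/3 dx = -648/π^3 + 162/π;  ∫_0^3 2*π*x*cos(π*x/3)/3 dx = -12/π;
  ∫_0^3 2*π*x^2*cos(π*x/3)/3 dx = -36/π.
Sum: 0 + -648/π^3 + 162/π − 12/π − 36/π = -648/π^3 + 114/π.
So LHS = -648/π^3 + 114/π.
∫_0^3 v(x) φ(x) dx = ∫_0^3 (-6*x^2*sin(π*x/3) + 4*x*sin(π*x/3) + 4*sin(π*x/3)) dx. Term by term:
  ∫_0^3 4*sin(π*x/3) dx = 24/π;  ∫_0^3 -6*x^2*sin(π*x/3) dx = -162/π + 648/π^3;  ∫_0^3 4*x*sin(π*x/3) dx = 36/π.
Sum: 24/π + -162/π + 648/π^3 + 36/π = -102/π + 648/π^3.
So RHS = -∫_0^3 v(x) φ(x) dx = -648/π^3 + 102/π.
LHS − RHS = 12/π ≠ 0, so the identity fails.
(For a valid weak derivative the identity must hold for EVERY test function, in particular this one. The failure shows v is NOT the weak derivative of u.)
Correct weak derivative would be u'(x) = -6*x**2 + 4*x + 2.


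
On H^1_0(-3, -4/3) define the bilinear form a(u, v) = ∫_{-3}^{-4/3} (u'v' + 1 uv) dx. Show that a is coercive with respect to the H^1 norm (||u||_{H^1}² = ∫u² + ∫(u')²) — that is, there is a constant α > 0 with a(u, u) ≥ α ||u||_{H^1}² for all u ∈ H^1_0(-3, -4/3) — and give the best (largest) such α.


α = 1

Coercivity of a(·,·) on H^1_0(-3, -4/3) means a(u, u) ≥ α ||u||_{H^1}² for every u ∈ H^1_0.
The interval has length L = 5/3, and Poincaré/coercivity depend only on L. Here a(u, u) = ∫(u')² + (1)·∫u².
Here c = 1 ≥ 1, so a(u,u) = ∫(u')² + c∫u² ≥ ∫(u')² + ∫u² = ||u||_{H^1}², i.e. α = 1 works. No larger α is possible: a(u,u) ≥ α||u||_{H^1}² means (1−α)∫(u')² ≥ (α−c)∫u², and for the modes u_n = sin(nπ(x−x₀)/L) (x₀ the left endpoint) one has ∫u_n²/∫(u_n')² = (L/(nπ))² → 0, so a(u_n,u_n)/||u_n||_{H^1}² → 1. Hence the optimal constant is α = 1.
Therefore α = 1.


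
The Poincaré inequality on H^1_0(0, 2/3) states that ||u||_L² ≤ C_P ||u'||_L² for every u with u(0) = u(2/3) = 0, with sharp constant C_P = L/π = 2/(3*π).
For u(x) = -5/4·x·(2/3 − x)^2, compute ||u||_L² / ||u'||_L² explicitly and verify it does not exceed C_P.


||u||_L² / ||u'||_L² = sqrt(14)/21 < C_P = 2/(3*π).

u(x) = -5/4·x·(2/3 − x)^2, so u'(x) = -15*x^2/4 + 10*x/3 - 5/9.
u(x) = -5/4·x·(2/3 − x)^2 vanishes at x = 0 and x = 2/3, so u ∈ H^1_0(0, 2/3). Differentiate via the product rule and integrate the resulting polynomials term by term.
  ∫_0^2/3 u² dx = ∫_0^2/3 (25*x^6/16 - 25*x^5/6 + 25*x^4/6 - 50*x^3/27 + 25*x^2/81) dx. Term by term:
    ∫_0^2/3 25*x^6/16 dx = 200/15309;  ∫_0^2/3 -25*x^5/6 dx = -400/6561;  ∫_0^2/3 25*x^4/6 dx = 80/729;
    ∫_0^2/3 -50*x^3/27 dx = -200/2187;  ∫_0^2/3 25*x^2/81 dx = 200/6561.
  Sum: 200/15309 − 400/6561 + 80/729 − 200/2187 + 200/6561 = 40/45927.
  ∫_0^2/3 (u')² dx = ∫_0^2/3 (225*x^4/16 - 25*x^3 + 275*x^2/18 - 100*x/27 + 25/81) dx. Term by term:
    ∫_0^2/3 225*x^4/16 dx = 10/27;  ∫_0^2/3 -25*x^3 dx = -100/81;  ∫_0^2/3 275*x^2/18 dx = 1100/729;
    ∫_0^2/3 -100*x/27 dx = -200/243;  ∫_0^2/3 25/81 dx = 50/243.
  Sum: 10/27 − 100/81 + 1100/729 − 200/243 + 50/243 = 20/729.
∫_0^2/3 u² dx = 40/45927, so ||u||_L² = 2*sqrt(70)/567.
∫_0^2/3 (u')² dx = 20/729, so ||u'||_L² = 2*sqrt(5)/27.
Ratio ||u||_L² / ||u'||_L² = sqrt(14)/21.
Sharp Poincaré constant on H^1_0(0, 2/3) is C_P = L/π = 2/(3*π), achieved by sin(3*π/2·x).
A polynomial bump cannot attain the sharp Poincaré constant (only the first sine eigenfunction does), so the ratio is strictly less than C_P, consistent with ||u||_L² ≤ C_P ||u'||_L².


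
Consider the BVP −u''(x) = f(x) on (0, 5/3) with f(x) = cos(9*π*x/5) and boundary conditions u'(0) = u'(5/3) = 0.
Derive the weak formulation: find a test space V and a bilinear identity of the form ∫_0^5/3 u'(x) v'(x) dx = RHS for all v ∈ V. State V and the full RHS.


V = H^1(0, 5/3) (no boundary constraint on v; u is determined up to an additive constant); weak form: ∫_0^5/3 u'v' dx = ∫_0^5/3 (cos(9*π*x/5)) v dx for all v ∈ V.

Multiply both sides by a test function v and integrate from 0 to 5/3:
  ∫_0^5/3 −u''(x) v(x) dx = ∫_0^5/3 f(x) v(x) dx.
Integrate the LHS by parts once:
  ∫_0^5/3 −u'' v dx = −[u'(x) v(x)]_0^5/3 + ∫_0^5/3 u'(x) v'(x) dx.
Thus ∫_0^5/3 u'(x) v'(x) dx = ∫_0^5/3 f(x) v(x) dx + [u'(x) v(x)]_0^5/3.
Choose V so that boundary terms are either known or forced to vanish.
u has homogeneous Neumann: u'(0) = u'(5/3) = 0. So [u' v]_0^5/3 = 0·v(5/3) − 0·v(0) = 0 for any v; take V = H^1(0, 5/3).
Weak formulation: find u (satisfying any essential BC) such that ∫_0^5/3 u'(x) v'(x) dx = ∫_0^5/3 f v dx for all v ∈ V (homogeneous Neumann, so boundary terms vanish).
Substituting f(x) = cos(9*π*x/5), the right-hand side is ∫_0^5/3 (cos(9*π*x/5)) v dx.
Compatibility check (pure Neumann): taking v ≡ 1 ∈ V gives 0 = ∫_0^5/3 f dx + (0) − (0), i.e. ∫_0^5/3 f dx must equal u'(0) − u'(5/3) = 0. Indeed ∫_0^5/3 (cos(9*π*x/5)) dx = 0, so the data are compatible. The solution is then unique only up to an additive constant (fix it e.g. by requiring ∫_0^5/3 u dx = 0).


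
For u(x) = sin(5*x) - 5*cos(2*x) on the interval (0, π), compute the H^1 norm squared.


||u||_{H^1(0,π)}^2 = -500/21 + 151*π/2

u'(x) = 10*sin(2*x) + 5*cos(5*x).
Expand u² and (u')² and integrate term by term on (0, π), using: for integers n ≥ 1, ∫_0^π sin²(nx) dx = ∫_0^π cos²(nx) dx = π/2; for n ≠ n', ∫_0^π sin(nx)sin(n'x) dx = ∫_0^π cos(nx)cos(n'x) dx = 0; and by product-to-sum, ∫_0^π sin(nx)cos(n'x) dx = ½∫_0^π [sin((n+n')x) + sin((n−n')x)] dx, which is 0 when n+n' is even and 2n/(n²−n'²) when n+n' is odd (it need not vanish on (0, π)).
  u² squared terms: (-5)²·∫cos(2x)² dx = 25·π/2 = 25*π/2;  (1)²·∫sin(5x)² dx = 1·π/2 = π/2.
  u² cross terms: 2·(-5)·(1)·∫cos(2x)·sin(5x) dx = -10·(10/21) = -100/21.
  So ∫_0^π u² dx = 25*π/2 + π/2 − 100/21 = -100/21 + 13*π.
  (u')² squared terms: (5)²·∫cos(5x)² dx = 25·π/2 = 25*π/2;  (10)²·∫sin(2x)² dx = 100·π/2 = 50*π.
  (u')² cross terms: 2·(5)·(10)·∫cos(5x)·sin(2x) dx = 100·(-4/21) = -400/21.
  So ∫_0^π (u')² dx = 25*π/2 + 50*π − 400/21 = -400/21 + 125*π/2.
||u||_{H^1}^2 = (-100/21 + 13*π) + (-400/21 + 125*π/2) = -500/21 + 151*π/2.


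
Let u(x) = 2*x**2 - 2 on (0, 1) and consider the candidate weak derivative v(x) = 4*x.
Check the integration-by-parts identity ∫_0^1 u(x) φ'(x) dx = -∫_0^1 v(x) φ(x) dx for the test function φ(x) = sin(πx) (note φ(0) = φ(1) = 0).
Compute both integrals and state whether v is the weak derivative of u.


LHS = -4/π, RHS = -4/π. Yes, v = u' weakly.

u(x) = 2*x**2 - 2, classical derivative u'(x) = 4*x.
φ(x) = sin(πx), so φ'(x) = π*cos(π*x).
Note φ(0) = φ(1) = 0, so the boundary term u·φ vanishes.
LHS = ∫_0^1 u(x) φ'(x) dx = ∫_0^1 (2*π*x^2*cos(π*x) - 2*π*cos(π*x)) dx. Term by term:
  ∫_0^1 -2*π*cos(π*x) dx = 0;  ∫_0^1 2*π*x^2*cos(π*x) dx = -4/π.
Sum: 0 − 4/π = -4/π.
So LHS = -4/π.
∫_0^1 v(x) φ(x) dx = ∫_0^1 (4*x*sin(π*x)) dx. Term by term:
  ∫_0^1 4*x*sin(π*x) dx = 4/π.
So RHS = -∫_0^1 v(x) φ(x) dx = -4/π.
LHS = RHS, so the identity holds for this test φ.
Moreover u is smooth here and v(x) = u'(x) = 4*x pointwise, so the identity holds for every test function. Hence v is the weak derivative of u.


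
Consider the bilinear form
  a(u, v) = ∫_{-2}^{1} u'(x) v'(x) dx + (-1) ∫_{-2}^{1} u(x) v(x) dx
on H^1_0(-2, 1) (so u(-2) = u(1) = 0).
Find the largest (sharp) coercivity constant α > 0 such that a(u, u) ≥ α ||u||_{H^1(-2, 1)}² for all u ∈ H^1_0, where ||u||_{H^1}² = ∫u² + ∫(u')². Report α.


α = (-9 + π^2)/(9 + π^2)

Coercivity of a(·,·) on H^1_0(-2, 1) means a(u, u) ≥ α ||u||_{H^1}² for every u ∈ H^1_0.
The interval has length L = 3, and Poincaré/coercivity depend only on L. Here a(u, u) = ∫(u')² + (-1)·∫u².
Here c = -1 < 0 with |c| < (π/L)² = π^2/9, so coercivity still holds. The condition a(u,u) ≥ α||u||_{H^1}² reads (1−α)∫(u')² ≥ (α−c)∫u². Any admissible α is ≤ 1 (rapidly oscillating u have ∫u²/∫(u')² → 0), and α = 1 would force 0 ≥ (1−c)∫u², impossible since c < 1; so 1−α > 0. By the sharp Poincaré inequality on H^1_0 of an interval of length L, ∫(u')² ≥ (π/L)²∫u² with equality for the first sine mode sin(π(x−x₀)/L) (x₀ the left endpoint), so the inequality holds for all u iff (1−α)(π/L)² ≥ α − c, i.e. α ≤ ((π/L)² + c)/((π/L)² + 1) = (1 + c(L/π)²)/(1 + (L/π)²). (Direct route, valid since c ≤ 0: Poincaré gives c∫u² ≥ c(L/π)²∫(u')², so a(u,u) ≥ (1 + c(L/π)²)∫(u')², while ||u||_{H^1}² ≤ (1 + (L/π)²)∫(u')²; dividing yields the same α.) With (π/L)² = π^2/9 and c = -1, the largest admissible constant is α = ((π/L)² + c)/((π/L)² + 1).
Simplifying, α = (-9 + π^2)/(9 + π^2).


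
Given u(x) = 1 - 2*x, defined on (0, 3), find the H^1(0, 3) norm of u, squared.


||u||_{H^1}^2 = 33

The H^1 norm (squared) on an interval (0, L) is
  ||u||_{H^1}^2 = ∫_0^L u(x)^2 dx + ∫_0^L u'(x)^2 dx.
Compute u'(x) = -2.
Then u(x)^2 = 4*x**2 - 4*x + 1 and u'(x)^2 = 4.
Integrate each monomial from 0 to 3 using ∫_0^3 c·x^n dx = c·3^(n+1)/(n+1):
  ∫_0^3 u(x)^2 dx = ∫_0^3 (4*x^2 - 4*x + 1) dx. Term by term:
    ∫_0^3 4*x^2 dx = 36;  ∫_0^3 -4*x dx = -18;  ∫_0^3 1 dx = 3.
  Sum: 36 − 18 + 3 = 21.
  ∫_0^3 u'(x)^2 dx = ∫_0^3 (4) dx. Term by term:
    ∫_0^3 4 dx = 12.
Adding: ||u||_{H^1}^2 = 21 + 12 = 33.


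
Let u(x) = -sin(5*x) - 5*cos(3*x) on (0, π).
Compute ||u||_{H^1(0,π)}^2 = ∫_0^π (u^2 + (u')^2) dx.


||u||_{H^1(0,π)}^2 = 138*π

u'(x) = 15*sin(3*x) - 5*cos(5*x).
Expand u² and (u')² and integrate term by term on (0, π), using: for integers n ≥ 1, ∫_0^π sin²(nx) dx = ∫_0^π cos²(nx) dx = π/2; for n ≠ n', ∫_0^π sin(nx)sin(n'x) dx = ∫_0^π cos(nx)cos(n'x) dx = 0; and by product-to-sum, ∫_0^π sin(nx)cos(n'x) dx = ½∫_0^π [sin((n+n')x) + sin((n−n')x)] dx, which is 0 when n+n' is even and 2n/(n²−n'²) when n+n' is odd (it need not vanish on (0, π)).
  u² squared terms: (-1)²·∫sin(5x)² dx = 1·π/2 = π/2;  (-5)²·∫cos(3x)² dx = 25·π/2 = 25*π/2.
  u² cross terms: 2·(-1)·(-5)·∫sin(5x)·cos(3x) dx = 10·(0) = 0.
  So ∫_0^π u² dx = π/2 + 25*π/2 + 0 = 13*π.
  (u')² squared terms: (-5)²·∫cos(5x)² dx = 25·π/2 = 25*π/2;  (15)²·∫sin(3x)² dx = 225·π/2 = 225*π/2.
  (u')² cross terms: 2·(-5)·(15)·∫cos(5x)·sin(3x) dx = -150·(0) = 0.
  So ∫_0^π (u')² dx = 25*π/2 + 225*π/2 + 0 = 125*π.
||u||_{H^1}^2 = (13*π) + (125*π) = 138*π.


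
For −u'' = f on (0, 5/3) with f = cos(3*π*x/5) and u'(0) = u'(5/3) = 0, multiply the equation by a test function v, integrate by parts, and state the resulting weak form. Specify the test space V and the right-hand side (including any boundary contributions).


V = H^1(0, 5/3) (no boundary constraint on v; u is determined up to an additive constant); weak form: ∫_0^5/3 u'v' dx = ∫_0^5/3 (cos(3*π*x/5)) v dx for all v ∈ V.

Multiply both sides by a test function v and integrate from 0 to 5/3:
  ∫_0^5/3 −u''(x) v(x) dx = ∫_0^5/3 f(x) v(x) dx.
Integrate the LHS by parts once:
  ∫_0^5/3 −u'' v dx = −[u'(x) v(x)]_0^5/3 + ∫_0^5/3 u'(x) v'(x) dx.
Thus ∫_0^5/3 u'(x) v'(x) dx = ∫_0^5/3 f(x) v(x) dx + [u'(x) v(x)]_0^5/3.
Choose V so that boundary terms are either known or forced to vanish.
u has homogeneous Neumann: u'(0) = u'(5/3) = 0. So [u' v]_0^5/3 = 0·v(5/3) − 0·v(0) = 0 for any v; take V = H^1(0, 5/3).
Weak formulation: find u (satisfying any essential BC) such that ∫_0^5/3 u'(x) v'(x) dx = ∫_0^5/3 f v dx for all v ∈ V (homogeneous Neumann, so boundary terms vanish).
Substituting f(x) = cos(3*π*x/5), the right-hand side is ∫_0^5/3 (cos(3*π*x/5)) v dx.
Compatibility check (pure Neumann): taking v ≡ 1 ∈ V gives 0 = ∫_0^5/3 f dx + (0) − (0), i.e. ∫_0^5/3 f dx must equal u'(0) − u'(5/3) = 0. Indeed ∫_0^5/3 (cos(3*π*x/5)) dx = 0, so the data are compatible. The solution is then unique only up to an additive constant (fix it e.g. by requiring ∫_0^5/3 u dx = 0).


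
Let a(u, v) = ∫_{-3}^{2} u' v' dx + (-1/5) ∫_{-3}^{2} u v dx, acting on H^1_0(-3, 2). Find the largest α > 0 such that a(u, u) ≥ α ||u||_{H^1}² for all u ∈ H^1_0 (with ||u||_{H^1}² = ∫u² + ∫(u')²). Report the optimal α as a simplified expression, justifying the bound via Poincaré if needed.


α = (-5 + π^2)/(π^2 + 25)

Coercivity of a(·,·) on H^1_0(-3, 2) means a(u, u) ≥ α ||u||_{H^1}² for every u ∈ H^1_0.
The interval has length L = 5, and Poincaré/coercivity depend only on L. Here a(u, u) = ∫(u')² + (-1/5)·∫u².
Here c = -1/5 < 0 with |c| < (π/L)² = π^2/25, so coercivity still holds. The condition a(u,u) ≥ α||u||_{H^1}² reads (1−α)∫(u')² ≥ (α−c)∫u². Any admissible α is ≤ 1 (rapidly oscillating u have ∫u²/∫(u')² → 0), and α = 1 would force 0 ≥ (1−c)∫u², impossible since c < 1; so 1−α > 0. By the sharp Poincaré inequality on H^1_0 of an interval of length L, ∫(u')² ≥ (π/L)²∫u² with equality for the first sine mode sin(π(x−x₀)/L) (x₀ the left endpoint), so the inequality holds for all u iff (1−α)(π/L)² ≥ α − c, i.e. α ≤ ((π/L)² + c)/((π/L)² + 1) = (1 + c(L/π)²)/(1 + (L/π)²). (Direct route, valid since c ≤ 0: Poincaré gives c∫u² ≥ c(L/π)²∫(u')², so a(u,u) ≥ (1 + c(L/π)²)∫(u')², while ||u||_{H^1}² ≤ (1 + (L/π)²)∫(u')²; dividing yields the same α.) With (π/L)² = π^2/25 and c = -1/5, the largest admissible constant is α = ((π/L)² + c)/((π/L)² + 1).
Simplifying, α = (-5 + π^2)/(π^2 + 25).


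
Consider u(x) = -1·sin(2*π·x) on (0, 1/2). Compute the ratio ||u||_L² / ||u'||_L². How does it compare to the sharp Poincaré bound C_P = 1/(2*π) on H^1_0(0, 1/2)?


||u||_L² / ||u'||_L² = 1/(2*π) = C_P.

u(x) = -1·sin(2*π·x), so u'(x) = -2*π*cos(2*π*x).
Writing u(x) = A·sin(kπx/L) with A = -1 and k = 1, use ∫_0^L sin²(kπx/L) dx = L/2 and ∫_0^L cos²(kπx/L) dx = L/2.
u² = 1·sin²(2*π·x) and (u')² = 4*π^2·cos²(2*π·x), and each of sin², cos² integrates to L/2 = 1/4 over (0, 1/2).
∫_0^1/2 u² dx = 1/4, so ||u||_L² = 1/2.
∫_0^1/2 (u')² dx = π^2, so ||u'||_L² = π.
Ratio ||u||_L² / ||u'||_L² = 1/(2*π).
Sharp Poincaré constant on H^1_0(0, 1/2) is C_P = L/π = 1/(2*π), achieved by sin(2*π·x).
This is the k = 1 eigenfunction (up to amplitude), so the ratio equals the sharp Poincaré constant exactly.


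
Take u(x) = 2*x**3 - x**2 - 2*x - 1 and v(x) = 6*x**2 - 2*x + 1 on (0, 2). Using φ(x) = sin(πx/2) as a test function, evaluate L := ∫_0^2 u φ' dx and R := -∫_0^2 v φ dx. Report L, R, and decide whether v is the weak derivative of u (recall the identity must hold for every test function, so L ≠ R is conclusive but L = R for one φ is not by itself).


LHS = -32/π + 192/π^3, RHS = -44/π + 192/π^3. No, v is not the weak derivative of u.

u(x) = 2*x**3 - x**2 - 2*x - 1, classical derivative u'(x) = 6*x**2 - 2*x - 2.
φ(x) = sin(πx/2), so φ'(x) = π*cos(π*x/2)/2.
Note φ(0) = φ(2) = 0, so the boundary term u·φ vanishes.
LHS = ∫_0^2 u(x) φ'(x) dx = ∫_0^2 (π*x^3*cos(π*x/2) - π*x^2*cos(π*x/2)/2 - π*x*cos(π*x/2) - π*cos(π*x/2)/2) dx. Term by term:
  ∫_0^2 -π*cos(π*x/2)/2 dx = 0;  ∫_0^2 π*x^3*cos(π*x/2) dx = -48/π + 192/π^3;  ∫_0^2 -π*x*cos(π*x/2) dx = 8/π;
  ∫_0^2 -π*x^2*cos(π*x/2)/2 dx = 8/π.
Sum: 0 + -48/π + 192/π^3 + 8/π + 8/π = -32/π + 192/π^3.
So LHS = -32/π + 192/π^3.
∫_0^2 v(x) φ(x) dx = ∫_0^2 (6*x^2*sin(π*x/2) - 2*x*sin(π*x/2) + sin(π*x/2)) dx. Term by term:
  ∫_0^2 -2*x*sin(π*x/2) dx = -8/π;  ∫_0^2 6*x^2*sin(π*x/2) dx = -192/π^3 + 48/π;  ∫_0^2 sin(π*x/2) dx = 4/π.
Sum: -8/π + -192/π^3 + 48/π + 4/π = -192/π^3 + 44/π.
So RHS = -∫_0^2 v(x) φ(x) dx = -44/π + 192/π^3.
LHS − RHS = 12/π ≠ 0, so the identity fails.
(For a valid weak derivative the identity must hold for EVERY test function, in particular this one. The failure shows v is NOT the weak derivative of u.)
Correct weak derivative would be u'(x) = 6*x**2 - 2*x - 2.


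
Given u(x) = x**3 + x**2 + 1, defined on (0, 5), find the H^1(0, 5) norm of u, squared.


||u||_{H^1}^2 = 1052585/42

The H^1 norm (squared) on an interval (0, L) is
  ||u||_{H^1}^2 = ∫_0^L u(x)^2 dx + ∫_0^L u'(x)^2 dx.
Compute u'(x) = 3*x**2 + 2*x.
Then u(x)^2 = x**6 + 2*x**5 + x**4 + 2*x**3 + 2*x**2 + 1 and u'(x)^2 = 9*x**4 + 12*x**3 + 4*x**2.
Integrate each monomial from 0 to 5 using ∫_0^5 c·x^n dx = c·5^(n+1)/(n+1):
  ∫_0^5 u(x)^2 dx = ∫_0^5 (x^6 + 2*x^5 + x^4 + 2*x^3 + 2*x^2 + 1) dx. Term by term:
    ∫_0^5 x^6 dx = 78125/7;  ∫_0^5 2*x^5 dx = 15625/3;  ∫_0^5 x^4 dx = 625;
    ∫_0^5 2*x^3 dx = 625/2;  ∫_0^5 2*x^2 dx = 250/3;  ∫_0^5 1 dx = 5.
  Sum: 78125/7 + 15625/3 + 625 + 625/2 + 250/3 + 5 = 730585/42.
  ∫_0^5 u'(x)^2 dx = ∫_0^5 (9*x^4 + 12*x^3 + 4*x^2) dx. Term by term:
    ∫_0^5 9*x^4 dx = 5625;  ∫_0^5 12*x^3 dx = 1875;  ∫_0^5 4*x^2 dx = 500/3.
  Sum: 5625 + 1875 + 500/3 = 23000/3.
Adding: ||u||_{H^1}^2 = 730585/42 + 23000/3 = 1052585/42.


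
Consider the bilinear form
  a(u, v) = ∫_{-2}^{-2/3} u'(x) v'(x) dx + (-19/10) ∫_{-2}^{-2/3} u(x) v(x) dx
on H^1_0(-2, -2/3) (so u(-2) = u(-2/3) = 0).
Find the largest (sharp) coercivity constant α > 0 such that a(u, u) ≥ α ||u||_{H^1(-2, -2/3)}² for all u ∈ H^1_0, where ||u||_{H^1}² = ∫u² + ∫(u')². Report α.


α = (-152 + 45*π^2)/(5*(16 + 9*π^2))

Coercivity of a(·,·) on H^1_0(-2, -2/3) means a(u, u) ≥ α ||u||_{H^1}² for every u ∈ H^1_0.
The interval has length L = 4/3, and Poincaré/coercivity depend only on L. Here a(u, u) = ∫(u')² + (-19/10)·∫u².
Here c = -19/10 < 0 with |c| < (π/L)² = 9*π^2/16, so coercivity still holds. The condition a(u,u) ≥ α||u||_{H^1}² reads (1−α)∫(u')² ≥ (α−c)∫u². Any admissible α is ≤ 1 (rapidly oscillating u have ∫u²/∫(u')² → 0), and α = 1 would force 0 ≥ (1−c)∫u², impossible since c < 1; so 1−α > 0. By the sharp Poincaré inequality on H^1_0 of an interval of length L, ∫(u')² ≥ (π/L)²∫u² with equality for the first sine mode sin(π(x−x₀)/L) (x₀ the left endpoint), so the inequality holds for all u iff (1−α)(π/L)² ≥ α − c, i.e. α ≤ ((π/L)² + c)/((π/L)² + 1) = (1 + c(L/π)²)/(1 + (L/π)²). (Direct route, valid since c ≤ 0: Poincaré gives c∫u² ≥ c(L/π)²∫(u')², so a(u,u) ≥ (1 + c(L/π)²)∫(u')², while ||u||_{H^1}² ≤ (1 + (L/π)²)∫(u')²; dividing yields the same α.) With (π/L)² = 9*π^2/16 and c = -19/10, the largest admissible constant is α = ((π/L)² + c)/((π/L)² + 1).
Simplifying, α = (-152 + 45*π^2)/(5*(16 + 9*π^2)).


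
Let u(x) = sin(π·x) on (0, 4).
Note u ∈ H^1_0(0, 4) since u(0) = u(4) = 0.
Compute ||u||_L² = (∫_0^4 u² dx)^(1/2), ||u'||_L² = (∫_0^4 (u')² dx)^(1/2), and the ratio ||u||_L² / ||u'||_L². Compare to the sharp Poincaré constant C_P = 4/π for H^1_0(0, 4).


||u||_L² / ||u'||_L² = 1/π < C_P = 4/π.

u(x) = sin(π·x), so u'(x) = π*cos(π*x).
Writing u(x) = A·sin(kπx/L) with A = 1 and k = 4, use ∫_0^L sin²(kπx/L) dx = L/2 and ∫_0^L cos²(kπx/L) dx = L/2.
u² = 1·sin²(π·x) and (u')² = π^2·cos²(π·x), and each of sin², cos² integrates to L/2 = 2 over (0, 4).
∫_0^4 u² dx = 2, so ||u||_L² = sqrt(2).
∫_0^4 (u')² dx = 2*π^2, so ||u'||_L² = sqrt(2)*π.
Ratio ||u||_L² / ||u'||_L² = 1/π.
Sharp Poincaré constant on H^1_0(0, 4) is C_P = L/π = 4/π, achieved by sin(π/4·x).
This is the k = 4 harmonic; the ratio L/(kπ) is strictly less than C_P = L/π, consistent with the sharp inequality ||u||_L² ≤ C_P ||u'||_L².


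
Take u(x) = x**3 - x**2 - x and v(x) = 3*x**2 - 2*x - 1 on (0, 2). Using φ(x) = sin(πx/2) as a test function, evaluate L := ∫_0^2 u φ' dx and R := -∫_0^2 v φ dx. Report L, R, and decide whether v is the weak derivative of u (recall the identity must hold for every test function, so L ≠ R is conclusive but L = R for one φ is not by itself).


LHS = -12/π + 96/π^3, RHS = -12/π + 96/π^3. Yes, v = u' weakly.

u(x) = x**3 - x**2 - x, classical derivative u'(x) = 3*x**2 - 2*x - 1.
φ(x) = sin(πx/2), so φ'(x) = π*cos(π*x/2)/2.
Note φ(0) = φ(2) = 0, so the boundary term u·φ vanishes.
LHS = ∫_0^2 u(x) φ'(x) dx = ∫_0^2 (π*x^3*cos(π*x/2)/2 - π*x^2*cos(π*x/2)/2 - π*x*cos(π*x/2)/2) dx. Term by term:
  ∫_0^2 π*x^3*cos(π*x/2)/2 dx = -24/π + 96/π^3;  ∫_0^2 -π*x*cos(π*x/2)/2 dx = 4/π;  ∫_0^2 -π*x^2*cos(π*x/2)/2 dx = 8/π.
Sum: -24/π + 96/π^3 + 4/π + 8/π = -12/π + 96/π^3.
So LHS = -12/π + 96/π^3.
∫_0^2 v(x) φ(x) dx = ∫_0^2 (3*x^2*sin(π*x/2) - 2*x*sin(π*x/2) - sin(π*x/2)) dx. Term by term:
  ∫_0^2 -sin(π*x/2) dx = -4/π;  ∫_0^2 -2*x*sin(π*x/2) dx = -8/π;  ∫_0^2 3*x^2*sin(π*x/2) dx = -96/π^3 + 24/π.
Sum: -4/π − 8/π + -96/π^3 + 24/π = -96/π^3 + 12/π.
So RHS = -∫_0^2 v(x) φ(x) dx = -12/π + 96/π^3.
LHS = RHS, so the identity holds for this test φ.
Moreover u is smooth here and v(x) = u'(x) = 3*x**2 - 2*x - 1 pointwise, so the identity holds for every test function. Hence v is the weak derivative of u.


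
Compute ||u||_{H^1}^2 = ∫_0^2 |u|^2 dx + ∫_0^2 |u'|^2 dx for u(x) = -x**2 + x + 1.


||u||_{H^1}^2 = 32/5

The H^1 norm (squared) on an interval (0, L) is
  ||u||_{H^1}^2 = ∫_0^L u(x)^2 dx + ∫_0^L u'(x)^2 dx.
Compute u'(x) = 1 - 2*x.
Then u(x)^2 = x**4 - 2*x**3 - x**2 + 2*x + 1 and u'(x)^2 = 4*x**2 - 4*x + 1.
Integrate each monomial from 0 to 2 using ∫_0^2 c·x^n dx = c·2^(n+1)/(n+1):
  ∫_0^2 u(x)^2 dx = ∫_0^2 (x^4 - 2*x^3 - x^2 + 2*x + 1) dx. Term by term:
    ∫_0^2 x^4 dx = 32/5;  ∫_0^2 -2*x^3 dx = -8;  ∫_0^2 -x^2 dx = -8/3;
    ∫_0^2 2*x dx = 4;  ∫_0^2 1 dx = 2.
  Sum: 32/5 − 8 − 8/3 + 4 + 2 = 26/15.
  ∫_0^2 u'(x)^2 dx = ∫_0^2 (4*x^2 - 4*x + 1) dx. Term by term:
    ∫_0^2 4*x^2 dx = 32/3;  ∫_0^2 -4*x dx = -8;  ∫_0^2 1 dx = 2.
  Sum: 32/3 − 8 + 2 = 14/3.
Adding: ||u||_{H^1}^2 = 26/15 + 14/3 = 32/5.


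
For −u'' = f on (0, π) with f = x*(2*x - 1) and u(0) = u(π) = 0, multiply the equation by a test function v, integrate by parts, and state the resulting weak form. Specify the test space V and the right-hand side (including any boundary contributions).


V = H^1_0(0, π) (so v(0) = v(π) = 0); weak form: ∫_0^π u'v' dx = ∫_0^π (x*(2*x - 1)) v dx for all v ∈ V.

Multiply both sides by a test function v and integrate from 0 to π:
  ∫_0^π −u''(x) v(x) dx = ∫_0^π f(x) v(x) dx.
Integrate the LHS by parts once:
  ∫_0^π −u'' v dx = −[u'(x) v(x)]_0^π + ∫_0^π u'(x) v'(x) dx.
Thus ∫_0^π u'(x) v'(x) dx = ∫_0^π f(x) v(x) dx + [u'(x) v(x)]_0^π.
Choose V so that boundary terms are either known or forced to vanish.
u is Dirichlet: u(0) = u(π) = 0. Let V = H^1_0(0, π); then v(0) = v(π) = 0, and [u' v]_0^π = 0.
Weak formulation: find u (satisfying any essential BC) such that ∫_0^π u'(x) v'(x) dx = ∫_0^π f v dx for all v ∈ V.
Substituting f(x) = x*(2*x - 1), the right-hand side is ∫_0^π (x*(2*x - 1)) v dx.


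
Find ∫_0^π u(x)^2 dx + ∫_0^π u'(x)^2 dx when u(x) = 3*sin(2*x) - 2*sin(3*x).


||u||_{H^1(0,π)}^2 = 85*π/2

u'(x) = 6*cos(2*x) - 6*cos(3*x).
Expand u² and (u')² and integrate term by term on (0, π), using: for integers n ≥ 1, ∫_0^π sin²(nx) dx = ∫_0^π cos²(nx) dx = π/2; for n ≠ n', ∫_0^π sin(nx)sin(n'x) dx = ∫_0^π cos(nx)cos(n'x) dx = 0; and by product-to-sum, ∫_0^π sin(nx)cos(n'x) dx = ½∫_0^π [sin((n+n')x) + sin((n−n')x)] dx, which is 0 when n+n' is even and 2n/(n²−n'²) when n+n' is odd (it need not vanish on (0, π)).
  u² squared terms: (-2)²·∫sin(3x)² dx = 4·π/2 = 2*π;  (3)²·∫sin(2x)² dx = 9·π/2 = 9*π/2.
  u² cross terms: 2·(-2)·(3)·∫sin(3x)·sin(2x) dx = -12·(0) = 0.
  So ∫_0^π u² dx = 2*π + 9*π/2 + 0 = 13*π/2.
  (u')² squared terms: (-6)²·∫cos(3x)² dx = 36·π/2 = 18*π;  (6)²·∫cos(2x)² dx = 36·π/2 = 18*π.
  (u')² cross terms: 2·(-6)·(6)·∫cos(3x)·cos(2x) dx = -72·(0) = 0.
  So ∫_0^π (u')² dx = 18*π + 18*π + 0 = 36*π.
||u||_{H^1}^2 = (13*π/2) + (36*π) = 85*π/2.


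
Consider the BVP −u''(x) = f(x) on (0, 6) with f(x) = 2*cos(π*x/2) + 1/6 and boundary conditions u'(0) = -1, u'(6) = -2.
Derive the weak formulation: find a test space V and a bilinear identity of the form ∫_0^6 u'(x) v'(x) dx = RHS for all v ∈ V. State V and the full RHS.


V = H^1(0, 6) (v unrestricted at boundary; u is determined up to an additive constant); weak form: ∫_0^6 u'v' dx = ∫_0^6 (2*cos(π*x/2) + 1/6) v dx − 2·v(6) + v(0) for all v ∈ V.

Multiply both sides by a test function v and integrate from 0 to 6:
  ∫_0^6 −u''(x) v(x) dx = ∫_0^6 f(x) v(x) dx.
Integrate the LHS by parts once:
  ∫_0^6 −u'' v dx = −[u'(x) v(x)]_0^6 + ∫_0^6 u'(x) v'(x) dx.
Thus ∫_0^6 u'(x) v'(x) dx = ∫_0^6 f(x) v(x) dx + [u'(x) v(x)]_0^6.
Choose V so that boundary terms are either known or forced to vanish.
u has inhomogeneous Neumann u'(0) = -1, u'(6) = -2. [u' v]_0^6 = (-2)·v(6) − (-1)·v(0) = − 2·v(6) + v(0). Take V = H^1(0, 6); boundary term becomes part of RHS.
Weak formulation: find u (satisfying any essential BC) such that ∫_0^6 u'(x) v'(x) dx = ∫_0^6 f v dx − 2·v(6) + v(0) for all v ∈ V (Neumann data are natural BCs: they enter the RHS as boundary terms).
Substituting f(x) = 2*cos(π*x/2) + 1/6, the right-hand side is ∫_0^6 (2*cos(π*x/2) + 1/6) v dx − 2·v(6) + v(0).
Compatibility check (pure Neumann): taking v ≡ 1 ∈ V gives 0 = ∫_0^6 f dx + (-2) − (-1), i.e. ∫_0^6 f dx must equal u'(0) − u'(6) = 1. Indeed ∫_0^6 (2*cos(π*x/2) + 1/6) dx = 1, so the data are compatible. The solution is then unique only up to an additive constant (fix it e.g. by requiring ∫_0^6 u dx = 0).


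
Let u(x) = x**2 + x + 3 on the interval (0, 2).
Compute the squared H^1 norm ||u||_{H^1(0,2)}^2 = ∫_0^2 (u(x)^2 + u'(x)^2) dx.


||u||_{H^1}^2 = 1256/15

The H^1 norm (squared) on an interval (0, L) is
  ||u||_{H^1}^2 = ∫_0^L u(x)^2 dx + ∫_0^L u'(x)^2 dx.
Compute u'(x) = 2*x + 1.
Then u(x)^2 = x**4 + 2*x**3 + 7*x**2 + 6*x + 9 and u'(x)^2 = 4*x**2 + 4*x + 1.
Integrate each monomial from 0 to 2 using ∫_0^2 c·x^n dx = c·2^(n+1)/(n+1):
  ∫_0^2 u(x)^2 dx = ∫_0^2 (x^4 + 2*x^3 + 7*x^2 + 6*x + 9) dx. Term by term:
    ∫_0^2 x^4 dx = 32/5;  ∫_0^2 2*x^3 dx = 8;  ∫_0^2 7*x^2 dx = 56/3;
    ∫_0^2 6*x dx = 12;  ∫_0^2 9 dx = 18.
  Sum: 32/5 + 8 + 56/3 + 12 + 18 = 946/15.
  ∫_0^2 u'(x)^2 dx = ∫_0^2 (4*x^2 + 4*x + 1) dx. Term by term:
    ∫_0^2 4*x^2 dx = 32/3;  ∫_0^2 4*x dx = 8;  ∫_0^2 1 dx = 2.
  Sum: 32/3 + 8 + 2 = 62/3.
Adding: ||u||_{H^1}^2 = 946/15 + 62/3 = 1256/15.


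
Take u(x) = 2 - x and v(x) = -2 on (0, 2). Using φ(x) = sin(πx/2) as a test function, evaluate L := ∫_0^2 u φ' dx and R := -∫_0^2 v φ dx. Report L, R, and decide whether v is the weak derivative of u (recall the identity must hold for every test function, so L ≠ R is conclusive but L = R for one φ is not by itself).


LHS = 4/π, RHS = 8/π. No, v is not the weak derivative of u.

u(x) = 2 - x, classical derivative u'(x) = -1.
φ(x) = sin(πx/2), so φ'(x) = π*cos(π*x/2)/2.
Note φ(0) = φ(2) = 0, so the boundary term u·φ vanishes.
LHS = ∫_0^2 u(x) φ'(x) dx = ∫_0^2 (-π*x*cos(π*x/2)/2 + π*cos(π*x/2)) dx. Term by term:
  ∫_0^2 π*cos(π*x/2) dx = 0;  ∫_0^2 -π*x*cos(π*x/2)/2 dx = 4/π.
Sum: 0 + 4/π = 4/π.
So LHS = 4/π.
∫_0^2 v(x) φ(x) dx = ∫_0^2 (-2*sin(π*x/2)) dx. Term by term:
  ∫_0^2 -2*sin(π*x/2) dx = -8/π.
So RHS = -∫_0^2 v(x) φ(x) dx = 8/π.
LHS − RHS = -4/π ≠ 0, so the identity fails.
(For a valid weak derivative the identity must hold for EVERY test function, in particular this one. The failure shows v is NOT the weak derivative of u.)
Correct weak derivative would be u'(x) = -1.


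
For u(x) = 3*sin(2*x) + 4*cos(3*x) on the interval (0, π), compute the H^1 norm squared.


||u||_{H^1(0,π)}^2 = -192 + 205*π/2

u'(x) = -12*sin(3*x) + 6*cos(2*x).
Expand u² and (u')² and integrate term by term on (0, π), using: for integers n ≥ 1, ∫_0^π sin²(nx) dx = ∫_0^π cos²(nx) dx = π/2; for n ≠ n', ∫_0^π sin(nx)sin(n'x) dx = ∫_0^π cos(nx)cos(n'x) dx = 0; and by product-to-sum, ∫_0^π sin(nx)cos(n'x) dx = ½∫_0^π [sin((n+n')x) + sin((n−n')x)] dx, which is 0 when n+n' is even and 2n/(n²−n'²) when n+n' is odd (it need not vanish on (0, π)).
  u² squared terms: (3)²·∫sin(2x)² dx = 9·π/2 = 9*π/2;  (4)²·∫cos(3x)² dx = 16·π/2 = 8*π.
  u² cross terms: 2·(3)·(4)·∫sin(2x)·cos(3x) dx = 24·(-4/5) = -96/5.
  So ∫_0^π u² dx = 9*π/2 + 8*π − 96/5 = -96/5 + 25*π/2.
  (u')² squared terms: (-12)²·∫sin(3x)² dx = 144·π/2 = 72*π;  (6)²·∫cos(2x)² dx = 36·π/2 = 18*π.
  (u')² cross terms: 2·(-12)·(6)·∫sin(3x)·cos(2x) dx = -144·(6/5) = -864/5.
  So ∫_0^π (u')² dx = 72*π + 18*π − 864/5 = -864/5 + 90*π.
||u||_{H^1}^2 = (-96/5 + 25*π/2) + (-864/5 + 90*π) = -192 + 205*π/2.


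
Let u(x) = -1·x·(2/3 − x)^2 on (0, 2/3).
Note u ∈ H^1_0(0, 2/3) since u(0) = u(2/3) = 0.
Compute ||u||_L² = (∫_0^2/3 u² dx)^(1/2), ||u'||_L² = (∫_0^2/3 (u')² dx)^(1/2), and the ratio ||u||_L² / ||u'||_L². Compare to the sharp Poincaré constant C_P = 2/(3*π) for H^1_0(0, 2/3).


||u||_L² / ||u'||_L² = sqrt(14)/21 < C_P = 2/(3*π).

u(x) = -1·x·(2/3 − x)^2, so u'(x) = (2 - 9*x)*(3*x - 2)/9.
u(x) = -1·x·(2/3 − x)^2 vanishes at x = 0 and x = 2/3, so u ∈ H^1_0(0, 2/3). Differentiate via the product rule and integrate the resulting polynomials term by term.
  ∫_0^2/3 u² dx = ∫_0^2/3 (x^6 - 8*x^5/3 + 8*x^4/3 - 32*x^3/27 + 16*x^2/81) dx. Term by term:
    ∫_0^2/3 x^6 dx = 128/15309;  ∫_0^2/3 -8*x^5/3 dx = -256/6561;  ∫_0^2/3 8*x^4/3 dx = 256/3645;
    ∫_0^2/3 -32*x^3/27 dx = -128/2187;  ∫_0^2/3 16*x^2/81 dx = 128/6561.
  Sum: 128/15309 − 256/6561 + 256/3645 − 128/2187 + 128/6561 = 128/229635.
  ∫_0^2/3 (u')² dx = ∫_0^2/3 (9*x^4 - 16*x^3 + 88*x^2/9 - 64*x/27 + 16/81) dx. Term by term:
    ∫_0^2/3 9*x^4 dx = 32/135;  ∫_0^2/3 -16*x^3 dx = -64/81;  ∫_0^2/3 88*x^2/9 dx = 704/729;
    ∫_0^2/3 -64*x/27 dx = -128/243;  ∫_0^2/3 16/81 dx = 32/243.
  Sum: 32/135 − 64/81 + 704/729 − 128/243 + 32/243 = 64/3645.
∫_0^2/3 u² dx = 128/229635, so ||u||_L² = 8*sqrt(70)/2835.
∫_0^2/3 (u')² dx = 64/3645, so ||u'||_L² = 8*sqrt(5)/135.
Ratio ||u||_L² / ||u'||_L² = sqrt(14)/21.
Sharp Poincaré constant on H^1_0(0, 2/3) is C_P = L/π = 2/(3*π), achieved by sin(3*π/2·x).
A polynomial bump cannot attain the sharp Poincaré constant (only the first sine eigenfunction does), so the ratio is strictly less than C_P, consistent with ||u||_L² ≤ C_P ||u'||_L².
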